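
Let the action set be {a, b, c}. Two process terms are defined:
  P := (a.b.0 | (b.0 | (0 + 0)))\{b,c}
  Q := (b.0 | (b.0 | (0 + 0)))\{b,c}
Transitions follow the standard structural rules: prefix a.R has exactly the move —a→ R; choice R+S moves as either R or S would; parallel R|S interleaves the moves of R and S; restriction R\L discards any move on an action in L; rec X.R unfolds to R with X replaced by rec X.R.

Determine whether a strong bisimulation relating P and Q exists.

NO

P's transition system — 2 states:
  p0 = (a.b.0 | (b.0 | (0 + 0)))\{b,c} ⊢ ··a··> p1
  p1 = (b.0 | (b.0 | (0 + 0)))\{b,c} ⊢ deadlocked
Q's transition system — 1 states:
  q0 = (b.0 | (b.0 | (0 + 0)))\{b,c} ⊢ deadlocked
Partition-refinement fixed point:
  B0 = {p0}
  B1 = {p1, q0}
p0 ∈ B0, q0 ∈ B1 → different blocks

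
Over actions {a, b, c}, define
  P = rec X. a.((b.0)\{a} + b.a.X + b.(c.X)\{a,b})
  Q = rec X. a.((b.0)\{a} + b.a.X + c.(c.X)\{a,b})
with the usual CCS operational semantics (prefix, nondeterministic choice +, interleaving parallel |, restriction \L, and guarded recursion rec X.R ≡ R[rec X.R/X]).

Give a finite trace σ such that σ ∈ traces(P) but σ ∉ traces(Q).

LTS(P): 6 reachable states
  u0 = rec X. a.((b.0)\{a} + b.a.X + b.(c.X)\{a,b}) has moves --a--▸ u1
  u1 = (b.0)\{a} + b.a.(rec X. a.((b.0)\{a} + b.a.X + b.(c.X)\{a,b})) + b.(c.(rec X. a.((b.0)\{a} + b.a.X + b.(c.X)\{a,b})))\{a,b} has moves --b--▸ u2, --b--▸ u3, --b--▸ u4
  u2 = (c.(rec X. a.((b.0)\{a} + b.a.X + b.(c.X)\{a,b})))\{a,b} has moves --c--▸ u5
  u3 = 0\{a} has moves ∅
  u4 = a.(rec X. a.((b.0)\{a} + b.a.X + b.(c.X)\{a,b})) has moves --a--▸ u0
  u5 = (rec X. a.((b.0)\{a} + b.a.X + b.(c.X)\{a,b}))\{a,b} has moves ∅
LTS(Q): 6 reachable states
  v0 = rec X. a.((b.0)\{a} + b.a.X + c.(c.X)\{a,b}) has moves --a--▸ v1
  v1 = (b.0)\{a} + b.a.(rec X. a.((b.0)\{a} + b.a.X + c.(c.X)\{a,b})) + c.(c.(rec X. a.((b.0)\{a} + b.a.X + c.(c.X)\{a,b})))\{a,b} has moves --b--▸ v2, --b--▸ v3, --c--▸ v4
  v2 = 0\{a} has moves ∅
  v3 = a.(rec X. a.((b.0)\{a} + b.a.X + c.(c.X)\{a,b})) has moves --a--▸ v0
  v4 = (c.(rec X. a.((b.0)\{a} + b.a.X + c.(c.X)\{a,b})))\{a,b} has moves --c--▸ v5
  v5 = (rec X. a.((b.0)\{a} + b.a.X + c.(c.X)\{a,b}))\{a,b} has moves ∅
Run σ = ⟨abc⟩ on P: start {u0}
  [1] a ⇒ {u1}
  [2] b ⇒ {u2, u3, u4}
  [3] c ⇒ {u5}
  P completes σ.
Run σ = ⟨abc⟩ on Q: start {v0}
  [1] a ⇒ {v1}
  [2] b ⇒ {v2, v3}
  [3] c ⇒ ∅  — Q cannot continue

abc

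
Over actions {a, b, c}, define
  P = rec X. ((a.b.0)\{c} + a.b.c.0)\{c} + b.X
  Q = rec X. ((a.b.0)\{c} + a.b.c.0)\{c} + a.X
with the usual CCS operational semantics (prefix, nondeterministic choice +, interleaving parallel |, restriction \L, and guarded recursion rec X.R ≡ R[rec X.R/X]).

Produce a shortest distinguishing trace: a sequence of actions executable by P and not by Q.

Reachable graph of P (5 states):
  m0 = rec X. ((a.b.0)\{c} + a.b.c.0)\{c} + b.X | —a→ m1, —a→ m2, —b→ m0
  m1 = (b.0)\{c}\{c} | —b→ m3
  m2 = (b.c.0)\{c} | —b→ m4
  m3 = 0\{c}\{c} | (no moves)
  m4 = (c.0)\{c} | (no moves)
Reachable graph of Q (5 states):
  n0 = rec X. ((a.b.0)\{c} + a.b.c.0)\{c} + a.X | —a→ n0, —a→ n1, —a→ n2
  n1 = (b.0)\{c}\{c} | —b→ n3
  n2 = (b.c.0)\{c} | —b→ n4
  n3 = 0\{c}\{c} | (no moves)
  n4 = (c.0)\{c} | (no moves)
Trace ⟨b⟩ through P, begin at {m0}:
  [1] b ⇒ {m0}
  ✓ P
Trace ⟨b⟩ through Q, begin at {n0}:
  [1] b ⇒ ∅  — Q cannot continue

b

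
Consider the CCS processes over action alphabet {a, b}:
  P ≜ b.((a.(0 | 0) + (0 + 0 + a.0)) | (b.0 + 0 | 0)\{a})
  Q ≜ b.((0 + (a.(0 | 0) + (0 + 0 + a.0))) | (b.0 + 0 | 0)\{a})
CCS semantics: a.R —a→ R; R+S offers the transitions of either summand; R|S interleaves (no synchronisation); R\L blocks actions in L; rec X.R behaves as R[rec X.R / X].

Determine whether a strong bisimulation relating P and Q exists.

P's transition system — 7 states:
  p0 = b.((a.(0 | 0) + (0 + 0 + a.0)) | (b.0 + 0 | 0)\{a}) | -b-> p1
  p1 = (a.(0 | 0) + (0 + 0 + a.0)) | (b.0 + 0 | 0)\{a} | -a-> p2, -a-> p3, -b-> p4
  p2 = 0 | (b.0 + 0 | 0)\{a} | -b-> p5
  p3 = 0 | 0 | (b.0 + 0 | 0)\{a} | -b-> p6
  p4 = (a.(0 | 0) + (0 + 0 + a.0)) | 0\{a} | -a-> p5, -a-> p6
  p5 = 0 | 0\{a} | ∅
  p6 = 0 | 0 | 0\{a} | ∅
Q's transition system — 7 states:
  q0 = b.((0 + (a.(0 | 0) + (0 + 0 + a.0))) | (b.0 + 0 | 0)\{a}) | -b-> q1
  q1 = (0 + (a.(0 | 0) + (0 + 0 + a.0))) | (b.0 + 0 | 0)\{a} | -a-> q2, -a-> q3, -b-> q4
  q2 = 0 | (b.0 + 0 | 0)\{a} | -b-> q5
  q3 = 0 | 0 | (b.0 + 0 | 0)\{a} | -b-> q6
  q4 = (0 + (a.(0 | 0) + (0 + 0 + a.0))) | 0\{a} | -a-> q5, -a-> q6
  q5 = 0 | 0\{a} | ∅
  q6 = 0 | 0 | 0\{a} | ∅
Partition-refinement fixed point:
  B0 = {p0, q0}
  B1 = {p1, q1}
  B2 = {p2, p3, q2, q3}
  B3 = {p5, p6, q5, q6}
  B4 = {p4, q4}
p0 ∈ B0, q0 ∈ B0 → same block

YES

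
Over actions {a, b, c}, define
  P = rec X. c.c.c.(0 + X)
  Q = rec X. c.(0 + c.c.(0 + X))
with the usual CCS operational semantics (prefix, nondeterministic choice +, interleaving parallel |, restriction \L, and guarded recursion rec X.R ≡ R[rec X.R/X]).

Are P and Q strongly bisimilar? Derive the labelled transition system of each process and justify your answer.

P's transition system — 4 states:
  u0 = rec X. c.c.c.(0 + X) ⊢ =c=> u1
  u1 = c.c.(0 + (rec X. c.c.c.(0 + X))) ⊢ =c=> u2
  u2 = c.(0 + (rec X. c.c.c.(0 + X))) ⊢ =c=> u3
  u3 = 0 + (rec X. c.c.c.(0 + X)) ⊢ =c=> u1
Q's transition system — 4 states:
  v0 = rec X. c.(0 + c.c.(0 + X)) ⊢ =c=> v1
  v1 = 0 + c.c.(0 + (rec X. c.(0 + c.c.(0 + X)))) ⊢ =c=> v2
  v2 = c.(0 + (rec X. c.(0 + c.c.(0 + X)))) ⊢ =c=> v3
  v3 = 0 + (rec X. c.(0 + c.c.(0 + X))) ⊢ =c=> v1
Bisimilarity quotient blocks:
  B0 = {u0, u1, u2, u3, v0, v1, v2, v3}
u0 ∈ B0, v0 ∈ B0 → same block

YES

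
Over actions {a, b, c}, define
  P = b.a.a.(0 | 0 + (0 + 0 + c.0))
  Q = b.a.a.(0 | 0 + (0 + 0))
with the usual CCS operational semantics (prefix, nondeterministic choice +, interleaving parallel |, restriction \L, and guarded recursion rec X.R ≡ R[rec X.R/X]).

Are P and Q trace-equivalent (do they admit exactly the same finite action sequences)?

Reachable graph of P (5 states):
  s0 = b.a.a.(0 | 0 + (0 + 0 + c.0)) has moves =b=> s1
  s1 = a.a.(0 | 0 + (0 + 0 + c.0)) has moves =a=> s2
  s2 = a.(0 | 0 + (0 + 0 + c.0)) has moves =a=> s3
  s3 = 0 | 0 + (0 + 0 + c.0) has moves =c=> s4
  s4 = 0 has moves ·
Reachable graph of Q (4 states):
  t0 = b.a.a.(0 | 0 + (0 + 0)) has moves =b=> t1
  t1 = a.a.(0 | 0 + (0 + 0)) has moves =a=> t2
  t2 = a.(0 | 0 + (0 + 0)) has moves =a=> t3
  t3 = 0 | 0 + (0 + 0) has moves ·
Run σ = ⟨baac⟩ on P: start {s0}
  after b @ step 1: {s1}
  after a @ step 2: {s2}
  after a @ step 3: {s3}
  after c @ step 4: {s4}
  — P admits the full trace.
Run σ = ⟨baac⟩ on Q: start {t0}
  after b @ step 1: {t1}
  after a @ step 2: {t2}
  after a @ step 3: {t3}
  after c @ step 4: ∅  — Q cannot continue

trace-distinct — witness ⟨baac⟩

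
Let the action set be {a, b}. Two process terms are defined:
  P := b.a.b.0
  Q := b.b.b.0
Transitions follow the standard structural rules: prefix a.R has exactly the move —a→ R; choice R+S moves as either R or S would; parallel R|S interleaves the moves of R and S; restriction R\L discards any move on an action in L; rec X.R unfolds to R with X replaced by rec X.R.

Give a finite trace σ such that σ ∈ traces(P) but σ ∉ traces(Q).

ba

P's transition system — 4 states:
  u0 = b.a.b.0 :: --b--▸ u1
  u1 = a.b.0 :: --a--▸ u2
  u2 = b.0 :: --b--▸ u3
  u3 = 0 :: ∅
Q's transition system — 4 states:
  v0 = b.b.b.0 :: --b--▸ v1
  v1 = b.b.0 :: --b--▸ v2
  v2 = b.0 :: --b--▸ v3
  v3 = 0 :: ∅
Executing ba from P (initial set {u0}):
  after b @ step 1: {u1}
  after a @ step 2: {u2}
  ✓ P
Executing ba from Q (initial set {v0}):
  after b @ step 1: {v1}
  after a @ step 2: no successor for Q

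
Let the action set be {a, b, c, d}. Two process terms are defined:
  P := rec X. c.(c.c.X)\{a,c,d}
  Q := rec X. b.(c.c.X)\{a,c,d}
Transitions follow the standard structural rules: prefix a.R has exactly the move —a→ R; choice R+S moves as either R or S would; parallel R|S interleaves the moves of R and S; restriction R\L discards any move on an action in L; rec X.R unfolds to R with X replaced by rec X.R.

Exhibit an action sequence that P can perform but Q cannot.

Reachable graph of P (2 states):
  m0 = rec X. c.(c.c.X)\{a,c,d} has moves -c-> m1
  m1 = (c.c.(rec X. c.(c.c.X)\{a,c,d}))\{a,c,d} has moves ∅
Reachable graph of Q (2 states):
  n0 = rec X. b.(c.c.X)\{a,c,d} has moves -b-> n1
  n1 = (c.c.(rec X. b.(c.c.X)\{a,c,d}))\{a,c,d} has moves ∅
Run σ = ⟨c⟩ on P: start {m0}
  step 1 (c): {m1}
  — P admits the full trace.
Run σ = ⟨c⟩ on Q: start {n0}
  step 1 (c): no successor for Q

c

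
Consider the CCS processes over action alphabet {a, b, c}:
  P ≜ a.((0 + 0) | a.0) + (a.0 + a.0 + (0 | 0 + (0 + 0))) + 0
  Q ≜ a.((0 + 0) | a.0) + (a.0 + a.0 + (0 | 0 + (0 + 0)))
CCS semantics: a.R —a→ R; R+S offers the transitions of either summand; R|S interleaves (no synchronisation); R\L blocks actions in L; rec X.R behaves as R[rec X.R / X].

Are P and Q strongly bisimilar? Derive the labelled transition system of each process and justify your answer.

bisimilar

LTS(P): 4 reachable states
  m0 = a.((0 + 0) | a.0) + (a.0 + a.0 + (0 | 0 + (0 + 0))) + 0 | --a--▸ m1, --a--▸ m2
  m1 = (0 + 0) | a.0 | --a--▸ m3
  m2 = 0 | (no moves)
  m3 = (0 + 0) | 0 | (no moves)
LTS(Q): 4 reachable states
  n0 = a.((0 + 0) | a.0) + (a.0 + a.0 + (0 | 0 + (0 + 0))) | --a--▸ n1, --a--▸ n2
  n1 = (0 + 0) | a.0 | --a--▸ n3
  n2 = 0 | (no moves)
  n3 = (0 + 0) | 0 | (no moves)
Coarsest stable partition (strong bisimilarity classes):
  B0 = {m0, n0}
  B1 = {m2, m3, n2, n3}
  B2 = {m1, n1}
m0 ∈ B0, n0 ∈ B0 → same block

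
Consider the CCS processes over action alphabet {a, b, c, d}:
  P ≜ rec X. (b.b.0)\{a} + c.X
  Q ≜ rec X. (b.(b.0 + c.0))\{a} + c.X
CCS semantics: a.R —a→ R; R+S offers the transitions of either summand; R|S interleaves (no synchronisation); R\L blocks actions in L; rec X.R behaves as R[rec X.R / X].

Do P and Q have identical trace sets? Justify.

LTS(P): 3 reachable states
  u0 = rec X. (b.b.0)\{a} + c.X → --b--▸ u1, --c--▸ u0
  u1 = (b.0)\{a} → --b--▸ u2
  u2 = 0\{a} → ∅
LTS(Q): 3 reachable states
  v0 = rec X. (b.(b.0 + c.0))\{a} + c.X → --b--▸ v1, --c--▸ v0
  v1 = (b.0 + c.0)\{a} → --b--▸ v2, --c--▸ v2
  v2 = 0\{a} → ∅
Run σ = ⟨bc⟩ on Q: start {v0}
  after b @ step 1: {v1}
  after c @ step 2: {v2}
  — Q admits the full trace.
Run σ = ⟨bc⟩ on P: start {u0}
  after b @ step 1: {u1}
  after c @ step 2: ∅ (P stuck)

NO — witness ⟨bc⟩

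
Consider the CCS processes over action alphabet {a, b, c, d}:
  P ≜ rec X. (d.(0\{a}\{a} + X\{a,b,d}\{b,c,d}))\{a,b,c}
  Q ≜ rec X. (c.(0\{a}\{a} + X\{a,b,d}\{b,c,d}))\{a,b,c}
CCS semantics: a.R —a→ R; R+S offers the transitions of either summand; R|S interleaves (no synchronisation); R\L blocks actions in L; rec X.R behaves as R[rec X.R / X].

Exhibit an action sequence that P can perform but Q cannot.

d

P's transition system — 2 states:
  u0 = rec X. (d.(0\{a}\{a} + X\{a,b,d}\{b,c,d}))\{a,b,c} has moves -d-> u1
  u1 = (0\{a}\{a} + (rec X. (d.(0\{a}\{a} + X\{a,b,d}\{b,c,d}))\{a,b,c})\{a,b,d}\{b,c,d})\{a,b,c} has moves ·
Q's transition system — 1 states:
  v0 = rec X. (c.(0\{a}\{a} + X\{a,b,d}\{b,c,d}))\{a,b,c} has moves ·
Executing d from P (initial set {u0}):
  after d @ step 1: {u1}
  ✓ P
Executing d from Q (initial set {v0}):
  after d @ step 1: no successor for Q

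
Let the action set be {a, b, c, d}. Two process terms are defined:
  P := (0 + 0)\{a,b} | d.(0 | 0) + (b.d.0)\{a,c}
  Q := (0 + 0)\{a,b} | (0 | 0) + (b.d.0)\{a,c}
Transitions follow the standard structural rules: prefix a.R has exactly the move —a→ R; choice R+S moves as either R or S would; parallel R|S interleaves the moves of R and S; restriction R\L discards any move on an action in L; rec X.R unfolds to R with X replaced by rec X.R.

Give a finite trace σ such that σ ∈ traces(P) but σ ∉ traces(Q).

Reachable graph of P (4 states):
  s0 = (0 + 0)\{a,b} | d.(0 | 0) + (b.d.0)\{a,c} ⊢ =b=> s1, =d=> s2
  s1 = (d.0)\{a,c} ⊢ =d=> s3
  s2 = (0 + 0)\{a,b} | (0 | 0) ⊢ (no moves)
  s3 = 0\{a,c} ⊢ (no moves)
Reachable graph of Q (3 states):
  t0 = (0 + 0)\{a,b} | (0 | 0) + (b.d.0)\{a,c} ⊢ =b=> t1
  t1 = (d.0)\{a,c} ⊢ =d=> t2
  t2 = 0\{a,c} ⊢ (no moves)
Executing d from P (initial set {s0}):
  [1] d ⇒ {s2}
  ✓ P
Executing d from Q (initial set {t0}):
  [1] d ⇒ ∅  — Q cannot continue

d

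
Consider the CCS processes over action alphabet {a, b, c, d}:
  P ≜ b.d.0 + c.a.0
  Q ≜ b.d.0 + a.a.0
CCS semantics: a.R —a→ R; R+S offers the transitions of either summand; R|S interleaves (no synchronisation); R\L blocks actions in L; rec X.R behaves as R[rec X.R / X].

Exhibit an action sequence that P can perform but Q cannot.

c

P's transition system — 4 states:
  p0 = b.d.0 + c.a.0 has moves -b-> p1, -c-> p2
  p1 = d.0 has moves -d-> p3
  p2 = a.0 has moves -a-> p3
  p3 = 0 has moves stopped
Q's transition system — 4 states:
  q0 = b.d.0 + a.a.0 has moves -a-> q1, -b-> q2
  q1 = a.0 has moves -a-> q3
  q2 = d.0 has moves -d-> q3
  q3 = 0 has moves stopped
Executing c from P (initial set {p0}):
  [1] c ⇒ {p2}
  — P admits the full trace.
Executing c from Q (initial set {q0}):
  [1] c ⇒ no successor for Q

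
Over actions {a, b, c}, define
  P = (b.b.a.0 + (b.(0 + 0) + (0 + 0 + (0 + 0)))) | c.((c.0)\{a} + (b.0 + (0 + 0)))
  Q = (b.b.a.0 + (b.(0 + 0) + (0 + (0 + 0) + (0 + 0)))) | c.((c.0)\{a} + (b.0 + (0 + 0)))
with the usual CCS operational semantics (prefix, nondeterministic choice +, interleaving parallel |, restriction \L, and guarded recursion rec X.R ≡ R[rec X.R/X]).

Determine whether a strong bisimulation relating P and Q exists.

bisimilar

P's transition system — 20 states:
  p0 = (b.b.a.0 + (b.(0 + 0) + (0 + 0 + (0 + 0)))) | c.((c.0)\{a} + (b.0 + (0 + 0))) → ··b··> p1, ··b··> p2, ··c··> p3
  p1 = (0 + 0) | c.((c.0)\{a} + (b.0 + (0 + 0))) → ··c··> p4
  p2 = b.a.0 | c.((c.0)\{a} + (b.0 + (0 + 0))) → ··b··> p5, ··c··> p6
  p3 = (b.b.a.0 + (b.(0 + 0) + (0 + 0 + (0 + 0)))) | ((c.0)\{a} + (b.0 + (0 + 0))) → ··b··> p4, ··b··> p6, ··b··> p7, ··c··> p8
  p4 = (0 + 0) | ((c.0)\{a} + (b.0 + (0 + 0))) → ··b··> p9, ··c··> p10
  p5 = a.0 | c.((c.0)\{a} + (b.0 + (0 + 0))) → ··a··> p11, ··c··> p12
  p6 = b.a.0 | ((c.0)\{a} + (b.0 + (0 + 0))) → ··b··> p12, ··b··> p13, ··c··> p14
  p7 = (b.b.a.0 + (b.(0 + 0) + (0 + 0 + (0 + 0)))) | 0 → ··b··> p13, ··b··> p9
  p8 = (b.b.a.0 + (b.(0 + 0) + (0 + 0 + (0 + 0)))) | 0\{a} → ··b··> p10, ··b··> p14
  p9 = (0 + 0) | 0 → deadlocked
  p10 = (0 + 0) | 0\{a} → deadlocked
  p11 = 0 | c.((c.0)\{a} + (b.0 + (0 + 0))) → ··c··> p15
  p12 = a.0 | ((c.0)\{a} + (b.0 + (0 + 0))) → ··a··> p15, ··b··> p16, ··c··> p17
  p13 = b.a.0 | 0 → ··b··> p16
  p14 = b.a.0 | 0\{a} → ··b··> p17
  p15 = 0 | ((c.0)\{a} + (b.0 + (0 + 0))) → ··b··> p18, ··c··> p19
  p16 = a.0 | 0 → ··a··> p18
  p17 = a.0 | 0\{a} → ··a··> p19
  p18 = 0 | 0 → deadlocked
  p19 = 0 | 0\{a} → deadlocked
Q's transition system — 20 states:
  q0 = (b.b.a.0 + (b.(0 + 0) + (0 + (0 + 0) + (0 + 0)))) | c.((c.0)\{a} + (b.0 + (0 + 0))) → ··b··> q1, ··b··> q2, ··c··> q3
  q1 = (0 + 0) | c.((c.0)\{a} + (b.0 + (0 + 0))) → ··c··> q4
  q2 = b.a.0 | c.((c.0)\{a} + (b.0 + (0 + 0))) → ··b··> q5, ··c··> q6
  q3 = (b.b.a.0 + (b.(0 + 0) + (0 + (0 + 0) + (0 + 0)))) | ((c.0)\{a} + (b.0 + (0 + 0))) → ··b··> q4, ··b··> q6, ··b··> q7, ··c··> q8
  q4 = (0 + 0) | ((c.0)\{a} + (b.0 + (0 + 0))) → ··b··> q9, ··c··> q10
  q5 = a.0 | c.((c.0)\{a} + (b.0 + (0 + 0))) → ··a··> q11, ··c··> q12
  q6 = b.a.0 | ((c.0)\{a} + (b.0 + (0 + 0))) → ··b··> q12, ··b··> q13, ··c··> q14
  q7 = (b.b.a.0 + (b.(0 + 0) + (0 + (0 + 0) + (0 + 0)))) | 0 → ··b··> q13, ··b··> q9
  q8 = (b.b.a.0 + (b.(0 + 0) + (0 + (0 + 0) + (0 + 0)))) | 0\{a} → ··b··> q10, ··b··> q14
  q9 = (0 + 0) | 0 → deadlocked
  q10 = (0 + 0) | 0\{a} → deadlocked
  q11 = 0 | c.((c.0)\{a} + (b.0 + (0 + 0))) → ··c··> q15
  q12 = a.0 | ((c.0)\{a} + (b.0 + (0 + 0))) → ··a··> q15, ··b··> q16, ··c··> q17
  q13 = b.a.0 | 0 → ··b··> q16
  q14 = b.a.0 | 0\{a} → ··b··> q17
  q15 = 0 | ((c.0)\{a} + (b.0 + (0 + 0))) → ··b··> q18, ··c··> q19
  q16 = a.0 | 0 → ··a··> q18
  q17 = a.0 | 0\{a} → ··a··> q19
  q18 = 0 | 0 → deadlocked
  q19 = 0 | 0\{a} → deadlocked
Bisimilarity quotient blocks:
  B0 = {p0, q0}
  B1 = {p3, q3}
  B2 = {p7, p8, q7, q8}
  B3 = {p13, p14, q13, q14}
  B4 = {p16, p17, q16, q17}
  B5 = {p10, p18, p19, p9, q10, q18, q19, q9}
  B6 = {p15, p4, q15, q4}
  B7 = {p6, q6}
  B8 = {p12, q12}
  B9 = {p1, p11, q1, q11}
  B10 = {p2, q2}
  B11 = {p5, q5}
p0 ∈ B0, q0 ∈ B0 → same block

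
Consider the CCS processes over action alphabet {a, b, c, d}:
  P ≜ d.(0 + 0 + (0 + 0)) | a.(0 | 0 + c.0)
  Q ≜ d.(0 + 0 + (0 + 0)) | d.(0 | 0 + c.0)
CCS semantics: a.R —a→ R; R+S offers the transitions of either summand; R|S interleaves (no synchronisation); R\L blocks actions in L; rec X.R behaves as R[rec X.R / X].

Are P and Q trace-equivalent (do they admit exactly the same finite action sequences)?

NO — witness ⟨a⟩

Reachable graph of P (6 states):
  u0 = d.(0 + 0 + (0 + 0)) | a.(0 | 0 + c.0) has moves —a→ u1, —d→ u2
  u1 = d.(0 + 0 + (0 + 0)) | (0 | 0 + c.0) has moves —c→ u3, —d→ u4
  u2 = (0 + 0 + (0 + 0)) | a.(0 | 0 + c.0) has moves —a→ u4
  u3 = d.(0 + 0 + (0 + 0)) | 0 has moves —d→ u5
  u4 = (0 + 0 + (0 + 0)) | (0 | 0 + c.0) has moves —c→ u5
  u5 = (0 + 0 + (0 + 0)) | 0 has moves deadlocked
Reachable graph of Q (6 states):
  v0 = d.(0 + 0 + (0 + 0)) | d.(0 | 0 + c.0) has moves —d→ v1, —d→ v2
  v1 = (0 + 0 + (0 + 0)) | d.(0 | 0 + c.0) has moves —d→ v3
  v2 = d.(0 + 0 + (0 + 0)) | (0 | 0 + c.0) has moves —c→ v4, —d→ v3
  v3 = (0 + 0 + (0 + 0)) | (0 | 0 + c.0) has moves —c→ v5
  v4 = d.(0 + 0 + (0 + 0)) | 0 has moves —d→ v5
  v5 = (0 + 0 + (0 + 0)) | 0 has moves deadlocked
Executing a from P (initial set {u0}):
  [1] a ⇒ {u1}
  ✓ P
Executing a from Q (initial set {v0}):
  [1] a ⇒ ∅  — Q cannot continue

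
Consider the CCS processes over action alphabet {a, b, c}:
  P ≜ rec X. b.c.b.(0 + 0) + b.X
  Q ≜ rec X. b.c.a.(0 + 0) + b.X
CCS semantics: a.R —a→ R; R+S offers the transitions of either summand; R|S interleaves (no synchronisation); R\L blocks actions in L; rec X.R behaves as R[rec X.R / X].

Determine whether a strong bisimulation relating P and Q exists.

not bisimilar

Reachable graph of P (4 states):
  p0 = rec X. b.c.b.(0 + 0) + b.X has moves —b→ p0, —b→ p1
  p1 = c.b.(0 + 0) has moves —c→ p2
  p2 = b.(0 + 0) has moves —b→ p3
  p3 = 0 + 0 has moves ·
Reachable graph of Q (4 states):
  q0 = rec X. b.c.a.(0 + 0) + b.X has moves —b→ q0, —b→ q1
  q1 = c.a.(0 + 0) has moves —c→ q2
  q2 = a.(0 + 0) has moves —a→ q3
  q3 = 0 + 0 has moves ·
Partition-refinement fixed point:
  B0 = {p0}
  B1 = {p1}
  B2 = {p2}
  B3 = {p3, q3}
  B4 = {q0}
  B5 = {q1}
  B6 = {q2}
p0 ∈ B0, q0 ∈ B4 → different blocks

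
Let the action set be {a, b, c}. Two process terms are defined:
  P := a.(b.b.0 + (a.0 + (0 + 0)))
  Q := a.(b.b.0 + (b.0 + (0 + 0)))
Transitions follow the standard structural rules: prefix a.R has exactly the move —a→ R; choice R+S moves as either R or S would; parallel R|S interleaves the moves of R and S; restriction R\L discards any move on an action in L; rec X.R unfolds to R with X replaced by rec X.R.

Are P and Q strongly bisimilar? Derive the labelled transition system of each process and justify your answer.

P's transition system — 4 states:
  m0 = a.(b.b.0 + (a.0 + (0 + 0))) has moves -a-> m1
  m1 = b.b.0 + (a.0 + (0 + 0)) has moves -a-> m2, -b-> m3
  m2 = 0 has moves deadlocked
  m3 = b.0 has moves -b-> m2
Q's transition system — 4 states:
  n0 = a.(b.b.0 + (b.0 + (0 + 0))) has moves -a-> n1
  n1 = b.b.0 + (b.0 + (0 + 0)) has moves -b-> n2, -b-> n3
  n2 = 0 has moves deadlocked
  n3 = b.0 has moves -b-> n2
Bisimilarity quotient blocks:
  B0 = {m0}
  B1 = {m1}
  B2 = {m2, n2}
  B3 = {m3, n3}
  B4 = {n0}
  B5 = {n1}
m0 ∈ B0, n0 ∈ B4 → different blocks

P ≁ Q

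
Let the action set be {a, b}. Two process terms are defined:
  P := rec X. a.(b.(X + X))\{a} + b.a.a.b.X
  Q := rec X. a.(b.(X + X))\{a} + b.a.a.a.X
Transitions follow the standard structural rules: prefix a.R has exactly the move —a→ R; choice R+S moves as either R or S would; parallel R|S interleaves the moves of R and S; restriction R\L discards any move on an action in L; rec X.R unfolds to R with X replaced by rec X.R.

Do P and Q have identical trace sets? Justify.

NO — witness ⟨baab⟩

LTS(P): 7 reachable states
  p0 = rec X. a.(b.(X + X))\{a} + b.a.a.b.X ⊢ ··a··> p1, ··b··> p2
  p1 = (b.((rec X. a.(b.(X + X))\{a} + b.a.a.b.X) + (rec X. a.(b.(X + X))\{a} + b.a.a.b.X)))\{a} ⊢ ··b··> p3
  p2 = a.a.b.(rec X. a.(b.(X + X))\{a} + b.a.a.b.X) ⊢ ··a··> p4
  p3 = ((rec X. a.(b.(X + X))\{a} + b.a.a.b.X) + (rec X. a.(b.(X + X))\{a} + b.a.a.b.X))\{a} ⊢ ··b··> p5
  p4 = a.b.(rec X. a.(b.(X + X))\{a} + b.a.a.b.X) ⊢ ··a··> p6
  p5 = (a.a.b.(rec X. a.(b.(X + X))\{a} + b.a.a.b.X))\{a} ⊢ ∅
  p6 = b.(rec X. a.(b.(X + X))\{a} + b.a.a.b.X) ⊢ ··b··> p0
LTS(Q): 7 reachable states
  q0 = rec X. a.(b.(X + X))\{a} + b.a.a.a.X ⊢ ··a··> q1, ··b··> q2
  q1 = (b.((rec X. a.(b.(X + X))\{a} + b.a.a.a.X) + (rec X. a.(b.(X + X))\{a} + b.a.a.a.X)))\{a} ⊢ ··b··> q3
  q2 = a.a.a.(rec X. a.(b.(X + X))\{a} + b.a.a.a.X) ⊢ ··a··> q4
  q3 = ((rec X. a.(b.(X + X))\{a} + b.a.a.a.X) + (rec X. a.(b.(X + X))\{a} + b.a.a.a.X))\{a} ⊢ ··b··> q5
  q4 = a.a.(rec X. a.(b.(X + X))\{a} + b.a.a.a.X) ⊢ ··a··> q6
  q5 = (a.a.a.(rec X. a.(b.(X + X))\{a} + b.a.a.a.X))\{a} ⊢ ∅
  q6 = a.(rec X. a.(b.(X + X))\{a} + b.a.a.a.X) ⊢ ··a··> q0
Trace ⟨baab⟩ through P, begin at {p0}:
  after b @ step 1: {p2}
  after a @ step 2: {p4}
  after a @ step 3: {p6}
  after b @ step 4: {p0}
  — P admits the full trace.
Trace ⟨baab⟩ through Q, begin at {q0}:
  after b @ step 1: {q2}
  after a @ step 2: {q4}
  after a @ step 3: {q6}
  after b @ step 4: no successor for Q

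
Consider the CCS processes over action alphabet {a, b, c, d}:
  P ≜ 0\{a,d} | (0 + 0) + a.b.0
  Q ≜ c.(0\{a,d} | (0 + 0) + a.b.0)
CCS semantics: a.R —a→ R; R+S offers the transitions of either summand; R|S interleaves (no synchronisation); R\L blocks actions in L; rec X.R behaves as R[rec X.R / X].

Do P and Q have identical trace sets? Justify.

P's transition system — 3 states:
  m0 = 0\{a,d} | (0 + 0) + a.b.0 ⊢ -a-> m1
  m1 = b.0 ⊢ -b-> m2
  m2 = 0 ⊢ ·
Q's transition system — 4 states:
  n0 = c.(0\{a,d} | (0 + 0) + a.b.0) ⊢ -c-> n1
  n1 = 0\{a,d} | (0 + 0) + a.b.0 ⊢ -a-> n2
  n2 = b.0 ⊢ -b-> n3
  n3 = 0 ⊢ ·
Trace ⟨a⟩ through P, begin at {m0}:
  [1] a ⇒ {m1}
  ✓ P
Trace ⟨a⟩ through Q, begin at {n0}:
  [1] a ⇒ ∅ (Q stuck)

trace-distinct — witness ⟨a⟩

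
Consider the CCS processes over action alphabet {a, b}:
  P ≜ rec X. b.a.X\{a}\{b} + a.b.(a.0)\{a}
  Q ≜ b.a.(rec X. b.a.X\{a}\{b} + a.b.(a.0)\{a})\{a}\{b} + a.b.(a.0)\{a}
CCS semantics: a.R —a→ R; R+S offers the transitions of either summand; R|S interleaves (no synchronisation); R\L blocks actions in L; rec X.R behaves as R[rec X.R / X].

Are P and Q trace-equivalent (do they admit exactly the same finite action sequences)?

trace-equivalent

LTS(P): 5 reachable states
  u0 = rec X. b.a.X\{a}\{b} + a.b.(a.0)\{a} | ··a··> u1, ··b··> u2
  u1 = b.(a.0)\{a} | ··b··> u3
  u2 = a.(rec X. b.a.X\{a}\{b} + a.b.(a.0)\{a})\{a}\{b} | ··a··> u4
  u3 = (a.0)\{a} | stopped
  u4 = (rec X. b.a.X\{a}\{b} + a.b.(a.0)\{a})\{a}\{b} | stopped
LTS(Q): 5 reachable states
  v0 = b.a.(rec X. b.a.X\{a}\{b} + a.b.(a.0)\{a})\{a}\{b} + a.b.(a.0)\{a} | ··a··> v1, ··b··> v2
  v1 = b.(a.0)\{a} | ··b··> v3
  v2 = a.(rec X. b.a.X\{a}\{b} + a.b.(a.0)\{a})\{a}\{b} | ··a··> v4
  v3 = (a.0)\{a} | stopped
  v4 = (rec X. b.a.X\{a}\{b} + a.b.(a.0)\{a})\{a}\{b} | stopped
Bisimilarity quotient blocks:
  B0 = {u0, v0}
  B1 = {u1, v1}
  B2 = {u3, u4, v3, v4}
  B3 = {u2, v2}
u0 ∈ B0, v0 ∈ B0 → same block
Bisimilar ⇒ trace-equivalent.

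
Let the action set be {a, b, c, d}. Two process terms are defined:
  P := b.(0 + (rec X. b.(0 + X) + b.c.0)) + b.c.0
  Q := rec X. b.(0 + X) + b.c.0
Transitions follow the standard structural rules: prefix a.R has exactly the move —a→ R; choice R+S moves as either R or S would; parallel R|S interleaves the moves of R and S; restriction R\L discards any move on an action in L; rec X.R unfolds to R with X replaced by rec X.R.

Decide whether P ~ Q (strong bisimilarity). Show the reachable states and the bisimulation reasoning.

P's transition system — 4 states:
  p0 = b.(0 + (rec X. b.(0 + X) + b.c.0)) + b.c.0 has moves ··b··> p1, ··b··> p2
  p1 = 0 + (rec X. b.(0 + X) + b.c.0) has moves ··b··> p1, ··b··> p2
  p2 = c.0 has moves ··c··> p3
  p3 = 0 has moves ·
Q's transition system — 4 states:
  q0 = rec X. b.(0 + X) + b.c.0 has moves ··b··> q1, ··b··> q2
  q1 = 0 + (rec X. b.(0 + X) + b.c.0) has moves ··b··> q1, ··b··> q2
  q2 = c.0 has moves ··c··> q3
  q3 = 0 has moves ·
Coarsest stable partition (strong bisimilarity classes):
  B0 = {p0, p1, q0, q1}
  B1 = {p2, q2}
  B2 = {p3, q3}
p0 ∈ B0, q0 ∈ B0 → same block

YES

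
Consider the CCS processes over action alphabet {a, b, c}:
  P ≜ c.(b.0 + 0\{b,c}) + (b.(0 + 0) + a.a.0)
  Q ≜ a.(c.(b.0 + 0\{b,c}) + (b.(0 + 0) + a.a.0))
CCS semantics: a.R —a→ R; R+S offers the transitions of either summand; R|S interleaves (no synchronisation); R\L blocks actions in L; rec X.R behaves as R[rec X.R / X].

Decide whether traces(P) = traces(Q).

trace-distinct — witness ⟨b⟩

P's transition system — 5 states:
  u0 = c.(b.0 + 0\{b,c}) + (b.(0 + 0) + a.a.0) has moves ··a··> u1, ··b··> u2, ··c··> u3
  u1 = a.0 has moves ··a··> u4
  u2 = 0 + 0 has moves ∅
  u3 = b.0 + 0\{b,c} has moves ··b··> u4
  u4 = 0 has moves ∅
Q's transition system — 6 states:
  v0 = a.(c.(b.0 + 0\{b,c}) + (b.(0 + 0) + a.a.0)) has moves ··a··> v1
  v1 = c.(b.0 + 0\{b,c}) + (b.(0 + 0) + a.a.0) has moves ··a··> v2, ··b··> v3, ··c··> v4
  v2 = a.0 has moves ··a··> v5
  v3 = 0 + 0 has moves ∅
  v4 = b.0 + 0\{b,c} has moves ··b··> v5
  v5 = 0 has moves ∅
Trace ⟨b⟩ through P, begin at {u0}:
  step 1 (b): {u2}
  ✓ P
Trace ⟨b⟩ through Q, begin at {v0}:
  step 1 (b): ∅ (Q stuck)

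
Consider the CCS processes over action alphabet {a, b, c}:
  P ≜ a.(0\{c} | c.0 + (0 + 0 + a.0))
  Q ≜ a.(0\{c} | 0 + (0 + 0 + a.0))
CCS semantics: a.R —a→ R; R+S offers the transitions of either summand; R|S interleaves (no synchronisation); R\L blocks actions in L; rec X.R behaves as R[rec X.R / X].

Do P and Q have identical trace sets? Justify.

Reachable graph of P (4 states):
  m0 = a.(0\{c} | c.0 + (0 + 0 + a.0)) ⊢ —a→ m1
  m1 = 0\{c} | c.0 + (0 + 0 + a.0) ⊢ —a→ m2, —c→ m3
  m2 = 0 ⊢ ∅
  m3 = 0\{c} | 0 ⊢ ∅
Reachable graph of Q (3 states):
  n0 = a.(0\{c} | 0 + (0 + 0 + a.0)) ⊢ —a→ n1
  n1 = 0\{c} | 0 + (0 + 0 + a.0) ⊢ —a→ n2
  n2 = 0 ⊢ ∅
Executing ac from P (initial set {m0}):
  after a @ step 1: {m1}
  after c @ step 2: {m3}
  ✓ P
Executing ac from Q (initial set {n0}):
  after a @ step 1: {n1}
  after c @ step 2: no successor for Q

trace-distinct — witness ⟨ac⟩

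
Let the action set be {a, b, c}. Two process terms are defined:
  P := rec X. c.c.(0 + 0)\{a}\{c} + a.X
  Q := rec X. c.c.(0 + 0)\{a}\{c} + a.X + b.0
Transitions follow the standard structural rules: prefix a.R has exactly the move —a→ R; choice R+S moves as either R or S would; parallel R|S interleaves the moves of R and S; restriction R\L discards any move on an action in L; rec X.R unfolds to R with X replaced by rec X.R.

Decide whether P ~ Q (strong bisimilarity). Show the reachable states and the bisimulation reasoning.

LTS(P): 3 reachable states
  s0 = rec X. c.c.(0 + 0)\{a}\{c} + a.X ⊢ —a→ s0, —c→ s1
  s1 = c.(0 + 0)\{a}\{c} ⊢ —c→ s2
  s2 = (0 + 0)\{a}\{c} ⊢ deadlocked
LTS(Q): 4 reachable states
  t0 = rec X. c.c.(0 + 0)\{a}\{c} + a.X + b.0 ⊢ —a→ t0, —b→ t1, —c→ t2
  t1 = 0 ⊢ deadlocked
  t2 = c.(0 + 0)\{a}\{c} ⊢ —c→ t3
  t3 = (0 + 0)\{a}\{c} ⊢ deadlocked
Bisimilarity quotient blocks:
  B0 = {s0}
  B1 = {s1, t2}
  B2 = {s2, t1, t3}
  B3 = {t0}
s0 ∈ B0, t0 ∈ B3 → different blocks

NO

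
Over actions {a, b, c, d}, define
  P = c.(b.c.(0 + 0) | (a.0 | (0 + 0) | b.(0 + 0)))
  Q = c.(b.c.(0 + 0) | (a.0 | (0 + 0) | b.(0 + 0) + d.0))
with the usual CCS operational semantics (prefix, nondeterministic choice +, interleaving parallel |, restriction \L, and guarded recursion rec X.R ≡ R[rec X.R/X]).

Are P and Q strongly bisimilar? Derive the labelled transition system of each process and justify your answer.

P's transition system — 13 states:
  s0 = c.(b.c.(0 + 0) | (a.0 | (0 + 0) | b.(0 + 0))) :: -c-> s1
  s1 = b.c.(0 + 0) | (a.0 | (0 + 0) | b.(0 + 0)) :: -a-> s2, -b-> s3, -b-> s4
  s2 = b.c.(0 + 0) | (0 | (0 + 0) | b.(0 + 0)) :: -b-> s5, -b-> s6
  s3 = b.c.(0 + 0) | (a.0 | (0 + 0) | (0 + 0)) :: -a-> s5, -b-> s7
  s4 = c.(0 + 0) | (a.0 | (0 + 0) | b.(0 + 0)) :: -a-> s6, -b-> s7, -c-> s8
  s5 = b.c.(0 + 0) | (0 | (0 + 0) | (0 + 0)) :: -b-> s9
  s6 = c.(0 + 0) | (0 | (0 + 0) | b.(0 + 0)) :: -b-> s9, -c-> s10
  s7 = c.(0 + 0) | (a.0 | (0 + 0) | (0 + 0)) :: -a-> s9, -c-> s11
  s8 = (0 + 0) | (a.0 | (0 + 0) | b.(0 + 0)) :: -a-> s10, -b-> s11
  s9 = c.(0 + 0) | (0 | (0 + 0) | (0 + 0)) :: -c-> s12
  s10 = (0 + 0) | (0 | (0 + 0) | b.(0 + 0)) :: -b-> s12
  s11 = (0 + 0) | (a.0 | (0 + 0) | (0 + 0)) :: -a-> s12
  s12 = (0 + 0) | (0 | (0 + 0) | (0 + 0)) :: deadlocked
Q's transition system — 16 states:
  t0 = c.(b.c.(0 + 0) | (a.0 | (0 + 0) | b.(0 + 0) + d.0)) :: -c-> t1
  t1 = b.c.(0 + 0) | (a.0 | (0 + 0) | b.(0 + 0) + d.0) :: -a-> t2, -b-> t3, -b-> t4, -d-> t5
  t2 = b.c.(0 + 0) | (0 | (0 + 0) | b.(0 + 0)) :: -b-> t6, -b-> t7
  t3 = b.c.(0 + 0) | (a.0 | (0 + 0) | (0 + 0)) :: -a-> t6, -b-> t8
  t4 = c.(0 + 0) | (a.0 | (0 + 0) | b.(0 + 0) + d.0) :: -a-> t7, -b-> t8, -c-> t9, -d-> t10
  t5 = b.c.(0 + 0) | 0 :: -b-> t10
  t6 = b.c.(0 + 0) | (0 | (0 + 0) | (0 + 0)) :: -b-> t11
  t7 = c.(0 + 0) | (0 | (0 + 0) | b.(0 + 0)) :: -b-> t11, -c-> t12
  t8 = c.(0 + 0) | (a.0 | (0 + 0) | (0 + 0)) :: -a-> t11, -c-> t13
  t9 = (0 + 0) | (a.0 | (0 + 0) | b.(0 + 0) + d.0) :: -a-> t12, -b-> t13, -d-> t14
  t10 = c.(0 + 0) | 0 :: -c-> t14
  t11 = c.(0 + 0) | (0 | (0 + 0) | (0 + 0)) :: -c-> t15
  t12 = (0 + 0) | (0 | (0 + 0) | b.(0 + 0)) :: -b-> t15
  t13 = (0 + 0) | (a.0 | (0 + 0) | (0 + 0)) :: -a-> t15
  t14 = (0 + 0) | 0 :: deadlocked
  t15 = (0 + 0) | (0 | (0 + 0) | (0 + 0)) :: deadlocked
Coarsest stable partition (strong bisimilarity classes):
  B0 = {s0}
  B1 = {s1}
  B2 = {s3, t3}
  B3 = {s7, t8}
  B4 = {s11, t13}
  B5 = {s12, t14, t15}
  B6 = {s9, t10, t11}
  B7 = {s5, t5, t6}
  B8 = {s4}
  B9 = {s8}
  B10 = {s10, t12}
  B11 = {s6, t7}
  B12 = {s2, t2}
  B13 = {t0}
  B14 = {t1}
  B15 = {t4}
  B16 = {t9}
s0 ∈ B0, t0 ∈ B13 → different blocks

P ≁ Q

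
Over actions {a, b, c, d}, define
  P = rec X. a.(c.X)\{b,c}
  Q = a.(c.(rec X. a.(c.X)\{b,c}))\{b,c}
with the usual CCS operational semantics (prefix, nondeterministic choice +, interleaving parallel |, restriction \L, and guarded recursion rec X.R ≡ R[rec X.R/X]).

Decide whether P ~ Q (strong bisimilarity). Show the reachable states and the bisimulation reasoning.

YES

LTS(P): 2 reachable states
  s0 = rec X. a.(c.X)\{b,c} | --a--▸ s1
  s1 = (c.(rec X. a.(c.X)\{b,c}))\{b,c} | ·
LTS(Q): 2 reachable states
  t0 = a.(c.(rec X. a.(c.X)\{b,c}))\{b,c} | --a--▸ t1
  t1 = (c.(rec X. a.(c.X)\{b,c}))\{b,c} | ·
Coarsest stable partition (strong bisimilarity classes):
  B0 = {s0, t0}
  B1 = {s1, t1}
s0 ∈ B0, t0 ∈ B0 → same block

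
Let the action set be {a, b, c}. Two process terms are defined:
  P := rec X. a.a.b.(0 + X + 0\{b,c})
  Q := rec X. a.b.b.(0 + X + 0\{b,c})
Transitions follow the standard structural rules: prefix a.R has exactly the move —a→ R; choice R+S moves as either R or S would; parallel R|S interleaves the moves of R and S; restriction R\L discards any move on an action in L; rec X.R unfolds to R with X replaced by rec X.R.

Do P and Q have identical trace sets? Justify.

LTS(P): 4 reachable states
  s0 = rec X. a.a.b.(0 + X + 0\{b,c}) → =a=> s1
  s1 = a.b.(0 + (rec X. a.a.b.(0 + X + 0\{b,c})) + 0\{b,c}) → =a=> s2
  s2 = b.(0 + (rec X. a.a.b.(0 + X + 0\{b,c})) + 0\{b,c}) → =b=> s3
  s3 = 0 + (rec X. a.a.b.(0 + X + 0\{b,c})) + 0\{b,c} → =a=> s1
LTS(Q): 4 reachable states
  t0 = rec X. a.b.b.(0 + X + 0\{b,c}) → =a=> t1
  t1 = b.b.(0 + (rec X. a.b.b.(0 + X + 0\{b,c})) + 0\{b,c}) → =b=> t2
  t2 = b.(0 + (rec X. a.b.b.(0 + X + 0\{b,c})) + 0\{b,c}) → =b=> t3
  t3 = 0 + (rec X. a.b.b.(0 + X + 0\{b,c})) + 0\{b,c} → =a=> t1
Executing aa from P (initial set {s0}):
  [1] a ⇒ {s1}
  [2] a ⇒ {s2}
  ✓ P
Executing aa from Q (initial set {t0}):
  [1] a ⇒ {t1}
  [2] a ⇒ ∅ (Q stuck)

NO — witness ⟨aa⟩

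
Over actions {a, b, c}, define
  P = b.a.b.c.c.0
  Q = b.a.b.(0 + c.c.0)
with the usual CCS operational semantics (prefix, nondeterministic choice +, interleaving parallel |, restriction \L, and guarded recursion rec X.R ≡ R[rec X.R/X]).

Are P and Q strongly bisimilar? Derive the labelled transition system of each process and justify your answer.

P's transition system — 6 states:
  s0 = b.a.b.c.c.0 :: —b→ s1
  s1 = a.b.c.c.0 :: —a→ s2
  s2 = b.c.c.0 :: —b→ s3
  s3 = c.c.0 :: —c→ s4
  s4 = c.0 :: —c→ s5
  s5 = 0 :: ·
Q's transition system — 6 states:
  t0 = b.a.b.(0 + c.c.0) :: —b→ t1
  t1 = a.b.(0 + c.c.0) :: —a→ t2
  t2 = b.(0 + c.c.0) :: —b→ t3
  t3 = 0 + c.c.0 :: —c→ t4
  t4 = c.0 :: —c→ t5
  t5 = 0 :: ·
Partition-refinement fixed point:
  B0 = {s0, t0}
  B1 = {s1, t1}
  B2 = {s2, t2}
  B3 = {s3, t3}
  B4 = {s4, t4}
  B5 = {s5, t5}
s0 ∈ B0, t0 ∈ B0 → same block

P ~ Q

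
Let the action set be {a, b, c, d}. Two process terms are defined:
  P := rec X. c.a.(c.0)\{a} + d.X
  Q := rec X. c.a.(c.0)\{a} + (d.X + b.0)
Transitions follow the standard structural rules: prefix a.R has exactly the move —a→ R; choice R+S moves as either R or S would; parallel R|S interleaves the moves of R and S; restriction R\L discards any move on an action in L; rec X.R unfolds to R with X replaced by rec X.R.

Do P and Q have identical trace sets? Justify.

P's transition system — 4 states:
  s0 = rec X. c.a.(c.0)\{a} + d.X has moves —c→ s1, —d→ s0
  s1 = a.(c.0)\{a} has moves —a→ s2
  s2 = (c.0)\{a} has moves —c→ s3
  s3 = 0\{a} has moves (no moves)
Q's transition system — 5 states:
  t0 = rec X. c.a.(c.0)\{a} + (d.X + b.0) has moves —b→ t1, —c→ t2, —d→ t0
  t1 = 0 has moves (no moves)
  t2 = a.(c.0)\{a} has moves —a→ t3
  t3 = (c.0)\{a} has moves —c→ t4
  t4 = 0\{a} has moves (no moves)
Trace ⟨b⟩ through Q, begin at {t0}:
  after b @ step 1: {t1}
  — Q admits the full trace.
Trace ⟨b⟩ through P, begin at {s0}:
  after b @ step 1: ∅ (P stuck)

NO — witness ⟨b⟩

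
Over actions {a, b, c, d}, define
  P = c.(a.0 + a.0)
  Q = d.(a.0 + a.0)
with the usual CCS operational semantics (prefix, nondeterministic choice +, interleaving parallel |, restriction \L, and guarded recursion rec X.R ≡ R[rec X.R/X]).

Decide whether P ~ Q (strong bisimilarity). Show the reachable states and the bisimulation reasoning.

not bisimilar

Reachable graph of P (3 states):
  m0 = c.(a.0 + a.0) has moves --c--▸ m1
  m1 = a.0 + a.0 has moves --a--▸ m2
  m2 = 0 has moves stopped
Reachable graph of Q (3 states):
  n0 = d.(a.0 + a.0) has moves --d--▸ n1
  n1 = a.0 + a.0 has moves --a--▸ n2
  n2 = 0 has moves stopped
Partition-refinement fixed point:
  B0 = {m0}
  B1 = {m1, n1}
  B2 = {m2, n2}
  B3 = {n0}
m0 ∈ B0, n0 ∈ B3 → different blocks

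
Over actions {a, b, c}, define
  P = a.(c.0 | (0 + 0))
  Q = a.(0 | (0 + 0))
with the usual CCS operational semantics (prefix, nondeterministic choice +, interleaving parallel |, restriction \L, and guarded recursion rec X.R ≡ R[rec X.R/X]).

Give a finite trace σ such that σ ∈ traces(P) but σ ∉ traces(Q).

ac

LTS(P): 3 reachable states
  s0 = a.(c.0 | (0 + 0)) :: ··a··> s1
  s1 = c.0 | (0 + 0) :: ··c··> s2
  s2 = 0 | (0 + 0) :: stopped
LTS(Q): 2 reachable states
  t0 = a.(0 | (0 + 0)) :: ··a··> t1
  t1 = 0 | (0 + 0) :: stopped
Executing ac from P (initial set {s0}):
  after a @ step 1: {s1}
  after c @ step 2: {s2}
  ✓ P
Executing ac from Q (initial set {t0}):
  after a @ step 1: {t1}
  after c @ step 2: ∅ (Q stuck)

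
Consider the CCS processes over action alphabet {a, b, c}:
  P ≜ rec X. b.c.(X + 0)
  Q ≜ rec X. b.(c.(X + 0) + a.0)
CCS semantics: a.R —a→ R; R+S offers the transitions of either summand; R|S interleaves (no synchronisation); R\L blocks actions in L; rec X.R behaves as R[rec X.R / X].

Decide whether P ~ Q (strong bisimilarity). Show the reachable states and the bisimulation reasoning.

Reachable graph of P (3 states):
  m0 = rec X. b.c.(X + 0) has moves ··b··> m1
  m1 = c.((rec X. b.c.(X + 0)) + 0) has moves ··c··> m2
  m2 = (rec X. b.c.(X + 0)) + 0 has moves ··b··> m1
Reachable graph of Q (4 states):
  n0 = rec X. b.(c.(X + 0) + a.0) has moves ··b··> n1
  n1 = c.((rec X. b.(c.(X + 0) + a.0)) + 0) + a.0 has moves ··a··> n2, ··c··> n3
  n2 = 0 has moves (no moves)
  n3 = (rec X. b.(c.(X + 0) + a.0)) + 0 has moves ··b··> n1
Partition-refinement fixed point:
  B0 = {m0, m2}
  B1 = {m1}
  B2 = {n0, n3}
  B3 = {n1}
  B4 = {n2}
m0 ∈ B0, n0 ∈ B2 → different blocks

NO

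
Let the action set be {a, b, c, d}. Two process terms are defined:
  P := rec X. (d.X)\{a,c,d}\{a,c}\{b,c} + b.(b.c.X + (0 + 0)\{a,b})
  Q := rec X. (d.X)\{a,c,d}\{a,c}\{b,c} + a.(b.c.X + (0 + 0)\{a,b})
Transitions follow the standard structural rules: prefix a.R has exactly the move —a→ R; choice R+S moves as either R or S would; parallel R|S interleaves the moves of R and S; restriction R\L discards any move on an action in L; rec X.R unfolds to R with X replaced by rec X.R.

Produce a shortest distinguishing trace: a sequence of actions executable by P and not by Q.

LTS(P): 3 reachable states
  p0 = rec X. (d.X)\{a,c,d}\{a,c}\{b,c} + b.(b.c.X + (0 + 0)\{a,b}) ⊢ -b-> p1
  p1 = b.c.(rec X. (d.X)\{a,c,d}\{a,c}\{b,c} + b.(b.c.X + (0 + 0)\{a,b})) + (0 + 0)\{a,b} ⊢ -b-> p2
  p2 = c.(rec X. (d.X)\{a,c,d}\{a,c}\{b,c} + b.(b.c.X + (0 + 0)\{a,b})) ⊢ -c-> p0
LTS(Q): 3 reachable states
  q0 = rec X. (d.X)\{a,c,d}\{a,c}\{b,c} + a.(b.c.X + (0 + 0)\{a,b}) ⊢ -a-> q1
  q1 = b.c.(rec X. (d.X)\{a,c,d}\{a,c}\{b,c} + a.(b.c.X + (0 + 0)\{a,b})) + (0 + 0)\{a,b} ⊢ -b-> q2
  q2 = c.(rec X. (d.X)\{a,c,d}\{a,c}\{b,c} + a.(b.c.X + (0 + 0)\{a,b})) ⊢ -c-> q0
Trace ⟨b⟩ through P, begin at {p0}:
  after b @ step 1: {p1}
  P completes σ.
Trace ⟨b⟩ through Q, begin at {q0}:
  after b @ step 1: ∅ (Q stuck)

b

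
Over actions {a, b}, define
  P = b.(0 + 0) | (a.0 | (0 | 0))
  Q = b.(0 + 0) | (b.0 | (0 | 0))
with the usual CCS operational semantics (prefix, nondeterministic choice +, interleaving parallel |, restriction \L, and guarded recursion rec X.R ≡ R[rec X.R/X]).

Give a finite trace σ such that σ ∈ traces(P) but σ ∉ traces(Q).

LTS(P): 4 reachable states
  u0 = b.(0 + 0) | (a.0 | (0 | 0)) | -a-> u1, -b-> u2
  u1 = b.(0 + 0) | (0 | (0 | 0)) | -b-> u3
  u2 = (0 + 0) | (a.0 | (0 | 0)) | -a-> u3
  u3 = (0 + 0) | (0 | (0 | 0)) | (no moves)
LTS(Q): 4 reachable states
  v0 = b.(0 + 0) | (b.0 | (0 | 0)) | -b-> v1, -b-> v2
  v1 = (0 + 0) | (b.0 | (0 | 0)) | -b-> v3
  v2 = b.(0 + 0) | (0 | (0 | 0)) | -b-> v3
  v3 = (0 + 0) | (0 | (0 | 0)) | (no moves)
Executing a from P (initial set {u0}):
  [1] a ⇒ {u1}
  P completes σ.
Executing a from Q (initial set {v0}):
  [1] a ⇒ ∅  — Q cannot continue

a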